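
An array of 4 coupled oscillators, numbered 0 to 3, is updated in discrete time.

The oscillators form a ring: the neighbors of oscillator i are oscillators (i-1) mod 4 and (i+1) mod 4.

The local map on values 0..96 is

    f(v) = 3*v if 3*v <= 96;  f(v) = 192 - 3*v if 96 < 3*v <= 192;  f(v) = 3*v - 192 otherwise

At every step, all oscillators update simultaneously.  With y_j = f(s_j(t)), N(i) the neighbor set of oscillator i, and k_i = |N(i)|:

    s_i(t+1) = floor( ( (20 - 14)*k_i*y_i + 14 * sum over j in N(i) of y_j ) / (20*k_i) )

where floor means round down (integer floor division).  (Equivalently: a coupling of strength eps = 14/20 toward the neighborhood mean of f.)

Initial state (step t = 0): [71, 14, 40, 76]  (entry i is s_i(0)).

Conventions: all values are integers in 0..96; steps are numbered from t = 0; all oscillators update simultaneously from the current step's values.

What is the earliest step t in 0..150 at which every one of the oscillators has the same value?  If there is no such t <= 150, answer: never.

Simulating step by step:
t=0: [71, 14, 40, 76]  (not all equal)
t=1: [33, 45, 48, 43]  (not all equal)
t=2: [69, 66, 56, 68]  (not all equal)
t=3: [10, 15, 13, 17]  (not all equal)
t=4: [42, 37, 45, 39]  (not all equal)
t=5: [74, 67, 71, 65]  (not all equal)
t=6: [13, 20, 10, 18]  (not all equal)
t=7: [51, 42, 48, 40]  (not all equal)
t=8: [60, 50, 62, 52]  (not all equal)
t=9: [30, 18, 29, 17]  (not all equal)
t=10: [63, 78, 62, 77]  (not all equal)
t=11: [29, 15, 30, 14]  (not all equal)
t=12: [56, 75, 57, 74]  (not all equal)
t=13: [29, 25, 28, 24]  (not all equal)
t=14: [77, 82, 76, 81]  (not all equal)
t=15: [48, 42, 47, 41]  (not all equal)
t=16: [61, 54, 62, 55]  (not all equal)
t=17: [22, 14, 21, 13]  (not all equal)
t=18: [48, 57, 47, 56]  (not all equal)
t=19: [30, 40, 31, 41]  (not all equal)
t=20: [76, 85, 77, 84]  (not all equal)
t=21: [53, 45, 54, 44]  (not all equal)
t=22: [50, 39, 49, 40]  (not all equal)
t=23: [64, 52, 64, 52]  (not all equal)
t=24: [25, 10, 25, 10]  (not all equal)
t=25: [43, 61, 43, 61]  (not all equal)
t=26: [25, 46, 25, 46]  (not all equal)
t=27: [60, 68, 60, 68]  (not all equal)
t=28: [12, 12, 12, 12]  (all equal)

Answer: 28
Key observation: Synchronization is absorbing here: once all oscillators are equal they stay equal, and step 28 is the first all-equal step.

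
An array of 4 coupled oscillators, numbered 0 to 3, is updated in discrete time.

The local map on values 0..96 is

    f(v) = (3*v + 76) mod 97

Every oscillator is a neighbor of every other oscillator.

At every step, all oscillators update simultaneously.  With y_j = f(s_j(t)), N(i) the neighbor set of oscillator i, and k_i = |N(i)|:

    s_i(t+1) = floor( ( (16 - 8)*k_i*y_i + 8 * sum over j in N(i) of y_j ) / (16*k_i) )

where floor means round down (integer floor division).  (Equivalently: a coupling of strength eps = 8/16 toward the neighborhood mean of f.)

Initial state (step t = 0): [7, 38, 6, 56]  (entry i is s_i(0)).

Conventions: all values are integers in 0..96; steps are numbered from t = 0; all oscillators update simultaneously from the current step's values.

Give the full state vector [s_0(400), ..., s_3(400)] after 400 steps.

Answer: [44, 42, 42, 60]
Key observation: The state at step 4, [44, 42, 42, 60], reappears at step 16: the system is in a cycle of period 12 from step 4 on.  Therefore the state at step 400 equals the state at step 4 + ((400 - 4) mod 12) = 4, which is [44, 42, 42, 60].

Derivation:
t=0: [7, 38, 6, 56]
t=1: [39, 70, 70, 56]
t=2: [87, 85, 85, 71]
t=3: [52, 50, 50, 68]
t=4: [44, 42, 42, 60]
t=5: [20, 18, 18, 36]
t=6: [45, 43, 43, 61]
t=7: [23, 21, 21, 39]
t=8: [54, 52, 52, 70]
t=9: [50, 48, 48, 66]
t=10: [38, 36, 36, 54]
t=11: [82, 80, 80, 66]
t=12: [37, 35, 35, 53]
t=13: [79, 77, 77, 63]
t=14: [28, 26, 26, 44]
t=15: [52, 50, 50, 36]
t=16: [44, 42, 42, 60]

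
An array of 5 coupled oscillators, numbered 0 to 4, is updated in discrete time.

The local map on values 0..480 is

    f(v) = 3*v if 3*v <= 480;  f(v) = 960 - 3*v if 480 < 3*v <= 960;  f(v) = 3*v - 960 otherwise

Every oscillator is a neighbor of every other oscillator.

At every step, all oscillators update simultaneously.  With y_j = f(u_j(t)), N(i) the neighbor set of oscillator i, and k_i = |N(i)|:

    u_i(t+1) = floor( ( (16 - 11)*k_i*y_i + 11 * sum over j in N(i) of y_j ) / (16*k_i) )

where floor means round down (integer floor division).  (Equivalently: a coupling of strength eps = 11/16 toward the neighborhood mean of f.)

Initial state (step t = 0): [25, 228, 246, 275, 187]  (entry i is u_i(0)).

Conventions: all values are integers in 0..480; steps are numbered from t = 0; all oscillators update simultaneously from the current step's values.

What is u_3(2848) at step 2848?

Answer: u_3(2848) = 396
Key observation: The state at step 7, [132, 132, 132, 132, 132], reappears at step 11: the system is in a cycle of period 4 from step 7 on.  Therefore the state at step 2848 equals the state at step 7 + ((2848 - 7) mod 4) = 8, which is [396, 396, 396, 396, 396].

Derivation:
t=0: [25, 228, 246, 275, 187]
t=1: [200, 229, 221, 209, 246]
t=2: [305, 293, 297, 302, 286]
t=3: [66, 71, 70, 67, 74]
t=4: [207, 209, 208, 207, 210]
t=5: [335, 335, 335, 335, 334]
t=6: [44, 44, 44, 44, 44]
t=7: [132, 132, 132, 132, 132]
t=8: [396, 396, 396, 396, 396]
t=9: [228, 228, 228, 228, 228]
t=10: [276, 276, 276, 276, 276]
t=11: [132, 132, 132, 132, 132]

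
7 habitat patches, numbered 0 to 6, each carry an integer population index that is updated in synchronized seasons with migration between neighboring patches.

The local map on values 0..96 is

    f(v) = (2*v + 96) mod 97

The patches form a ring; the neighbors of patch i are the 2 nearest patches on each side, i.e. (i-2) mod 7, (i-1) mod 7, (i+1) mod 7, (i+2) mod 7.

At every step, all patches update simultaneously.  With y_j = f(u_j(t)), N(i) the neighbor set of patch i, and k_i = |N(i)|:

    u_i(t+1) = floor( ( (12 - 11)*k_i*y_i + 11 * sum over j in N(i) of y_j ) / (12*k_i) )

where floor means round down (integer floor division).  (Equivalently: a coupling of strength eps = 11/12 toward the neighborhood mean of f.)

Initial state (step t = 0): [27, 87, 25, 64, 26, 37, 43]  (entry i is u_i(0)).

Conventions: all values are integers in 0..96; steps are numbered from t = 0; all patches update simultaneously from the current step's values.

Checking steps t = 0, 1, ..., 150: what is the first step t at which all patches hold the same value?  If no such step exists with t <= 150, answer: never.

Answer: 26
Key observation: Synchronization is absorbing here: once all patches are equal they stay equal, and step 26 is the first all-equal step.

Derivation:
t=0: [27, 87, 25, 64, 26, 37, 43]  (not all equal)
t=1: [69, 56, 52, 59, 58, 56, 65]  (not all equal)
t=2: [18, 23, 21, 13, 18, 26, 22]  (not all equal)
t=3: [44, 36, 35, 41, 39, 35, 41]  (not all equal)
t=4: [73, 78, 78, 72, 75, 80, 76]  (not all equal)
t=5: [57, 52, 51, 56, 54, 51, 54]  (not all equal)
t=6: [6, 10, 10, 6, 8, 11, 9]  (not all equal)
t=7: [18, 14, 14, 17, 16, 14, 16]  (not all equal)
t=8: [28, 31, 31, 28, 29, 32, 30]  (not all equal)
t=9: [60, 57, 57, 60, 59, 57, 59]  (not all equal)
t=10: [17, 19, 19, 17, 18, 20, 18]  (not all equal)
t=11: [36, 34, 34, 36, 35, 34, 35]  (not all equal)
t=12: [67, 69, 69, 67, 68, 69, 68]  (not all equal)
t=13: [39, 37, 37, 39, 38, 37, 38]  (not all equal)
t=14: [73, 75, 75, 73, 74, 75, 74]  (not all equal)
t=15: [51, 49, 49, 51, 50, 49, 50]  (not all equal)
t=16: [0, 2, 2, 0, 1, 2, 1]  (not all equal)
t=17: [10, 45, 45, 10, 23, 44, 23]  (not all equal)
t=18: [72, 46, 46, 72, 58, 36, 58]  (not all equal)
t=19: [65, 53, 53, 65, 53, 35, 53]  (not all equal)
t=20: [23, 19, 19, 23, 27, 24, 27]  (not all equal)
t=21: [43, 44, 44, 43, 46, 48, 46]  (not all equal)
t=22: [89, 87, 87, 89, 89, 88, 89]  (not all equal)
t=23: [77, 78, 78, 77, 78, 79, 78]  (not all equal)
t=24: [58, 57, 57, 58, 58, 57, 58]  (not all equal)
t=25: [16, 17, 17, 16, 17, 17, 17]  (not all equal)
t=26: [32, 32, 32, 32, 32, 32, 32]  (all equal)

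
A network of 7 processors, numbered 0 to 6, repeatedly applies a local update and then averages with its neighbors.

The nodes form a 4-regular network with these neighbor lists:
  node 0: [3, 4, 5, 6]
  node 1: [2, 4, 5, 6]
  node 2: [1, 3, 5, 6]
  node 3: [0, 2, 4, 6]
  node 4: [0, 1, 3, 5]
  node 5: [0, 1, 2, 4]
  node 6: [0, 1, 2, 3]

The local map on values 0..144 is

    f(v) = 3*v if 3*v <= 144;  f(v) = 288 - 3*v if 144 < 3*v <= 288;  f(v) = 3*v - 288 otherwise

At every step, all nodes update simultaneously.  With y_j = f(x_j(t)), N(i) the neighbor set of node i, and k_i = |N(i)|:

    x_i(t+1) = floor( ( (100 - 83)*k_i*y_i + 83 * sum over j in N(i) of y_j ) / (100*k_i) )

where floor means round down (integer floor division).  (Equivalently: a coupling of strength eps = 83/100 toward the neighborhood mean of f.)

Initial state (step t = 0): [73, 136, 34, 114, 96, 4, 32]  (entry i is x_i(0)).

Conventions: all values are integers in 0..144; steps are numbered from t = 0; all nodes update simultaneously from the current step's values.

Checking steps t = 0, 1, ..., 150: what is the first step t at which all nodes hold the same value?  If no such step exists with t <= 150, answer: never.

Answer: never
Key observation: The state at step 21 reappears at step 28 — the system is in a cycle of period 7 from step 21 on.  No step 0..28 is synchronized, and the cycle repeats forever, so no step up to 150 (or ever) has all nodes equal.

Derivation:
t=0: [73, 136, 34, 114, 96, 4, 32]  (not all equal)
t=1: [45, 63, 75, 64, 52, 62, 87]  (not all equal)
t=2: [97, 84, 77, 90, 112, 106, 86]  (not all equal)
t=3: [26, 40, 33, 31, 26, 34, 28]  (not all equal)
t=4: [87, 95, 99, 86, 94, 95, 95]  (not all equal)
t=5: [13, 4, 9, 14, 14, 9, 14]  (not all equal)
t=6: [38, 30, 30, 38, 32, 29, 32]  (not all equal)
t=7: [100, 91, 95, 101, 100, 95, 100]  (not all equal)
t=8: [10, 8, 9, 10, 11, 9, 11]  (not all equal)
t=9: [30, 28, 28, 30, 28, 28, 28]  (not all equal)
t=10: [86, 84, 85, 86, 86, 85, 86]  (not all equal)
t=11: [30, 32, 32, 30, 31, 32, 31]  (not all equal)
t=12: [92, 94, 94, 92, 93, 94, 93]  (not all equal)
t=13: [9, 7, 7, 9, 9, 7, 9]  (not all equal)
t=14: [25, 23, 23, 25, 24, 23, 24]  (not all equal)
t=15: [72, 70, 70, 72, 72, 70, 72]  (not all equal)
t=16: [73, 75, 75, 73, 74, 75, 74]  (not all equal)
t=17: [66, 64, 64, 66, 66, 64, 66]  (not all equal)
t=18: [91, 93, 93, 91, 92, 93, 92]  (not all equal)
t=19: [12, 10, 10, 12, 12, 10, 12]  (not all equal)
t=20: [34, 32, 32, 34, 33, 32, 33]  (not all equal)
t=21: [99, 97, 97, 99, 99, 97, 99]  (not all equal)
t=22: [7, 5, 5, 7, 6, 5, 6]  (not all equal)
t=23: [18, 16, 16, 18, 18, 16, 18]  (not all equal)
t=24: [52, 50, 50, 52, 51, 50, 51]  (not all equal)
t=25: [134, 136, 136, 134, 135, 136, 135]  (not all equal)
t=26: [116, 118, 118, 116, 117, 118, 117]  (not all equal)
t=27: [62, 64, 64, 62, 63, 64, 63]  (not all equal)
t=28: [99, 97, 97, 99, 99, 97, 99]  (not all equal)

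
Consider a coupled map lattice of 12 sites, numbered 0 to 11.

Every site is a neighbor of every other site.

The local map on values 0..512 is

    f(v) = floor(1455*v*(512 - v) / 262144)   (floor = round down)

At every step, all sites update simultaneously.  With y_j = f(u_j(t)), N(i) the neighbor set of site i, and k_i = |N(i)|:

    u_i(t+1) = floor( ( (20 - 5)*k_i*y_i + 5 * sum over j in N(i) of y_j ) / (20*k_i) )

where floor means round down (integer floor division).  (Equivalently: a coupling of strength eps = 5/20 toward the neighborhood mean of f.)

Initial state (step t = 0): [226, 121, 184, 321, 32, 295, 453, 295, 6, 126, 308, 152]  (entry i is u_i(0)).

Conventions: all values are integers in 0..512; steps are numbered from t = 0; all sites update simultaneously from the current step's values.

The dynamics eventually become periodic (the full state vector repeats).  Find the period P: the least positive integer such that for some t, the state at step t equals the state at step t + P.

Answer: 2
Key observation: The state at step 12, [331, 331, 331, 331, 331, 331, 331, 331, 331, 331, 331, 331], reappears at step 14 — and no state repeats earlier — so the cycle the system enters has period 2.

Derivation:
t=0: [226, 121, 184, 321, 32, 295, 453, 295, 6, 126, 308, 152]
t=1: [332, 262, 315, 319, 133, 330, 179, 330, 83, 267, 325, 292]
t=2: [329, 352, 338, 336, 291, 330, 328, 330, 232, 352, 333, 347]
t=3: [333, 317, 327, 328, 349, 332, 333, 332, 352, 317, 330, 320]
t=4: [330, 339, 334, 333, 319, 331, 330, 331, 317, 339, 332, 338]
t=5: [332, 326, 329, 330, 338, 331, 332, 331, 339, 326, 331, 327]
t=6: [331, 334, 333, 332, 327, 331, 331, 331, 326, 334, 331, 334]
t=7: [331, 329, 330, 331, 334, 331, 331, 331, 334, 329, 331, 329]
t=8: [332, 333, 332, 332, 329, 332, 332, 332, 329, 333, 332, 333]
t=9: [331, 330, 331, 331, 333, 331, 331, 331, 333, 330, 331, 330]
t=10: [331, 332, 331, 331, 330, 331, 331, 331, 330, 332, 331, 332]
t=11: [331, 331, 331, 331, 332, 331, 331, 331, 332, 331, 331, 331]
t=12: [331, 331, 331, 331, 331, 331, 331, 331, 331, 331, 331, 331]
t=13: [332, 332, 332, 332, 332, 332, 332, 332, 332, 332, 332, 332]
t=14: [331, 331, 331, 331, 331, 331, 331, 331, 331, 331, 331, 331]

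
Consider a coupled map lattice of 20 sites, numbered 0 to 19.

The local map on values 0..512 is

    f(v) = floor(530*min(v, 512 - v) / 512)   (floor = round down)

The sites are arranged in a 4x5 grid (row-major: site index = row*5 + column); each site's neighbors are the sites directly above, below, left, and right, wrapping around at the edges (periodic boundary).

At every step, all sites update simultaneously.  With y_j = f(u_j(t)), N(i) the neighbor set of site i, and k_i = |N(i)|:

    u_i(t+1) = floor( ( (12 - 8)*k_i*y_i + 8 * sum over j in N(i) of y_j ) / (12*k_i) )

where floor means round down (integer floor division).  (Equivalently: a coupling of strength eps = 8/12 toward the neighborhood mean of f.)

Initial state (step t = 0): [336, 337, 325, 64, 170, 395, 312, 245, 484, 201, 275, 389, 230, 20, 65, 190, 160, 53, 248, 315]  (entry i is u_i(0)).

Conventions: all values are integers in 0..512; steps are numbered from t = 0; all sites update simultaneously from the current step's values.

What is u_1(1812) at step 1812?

Simulating step by step:
t=0: [336, 337, 325, 64, 170, 395, 312, 245, 484, 201, 275, 389, 230, 20, 65, 190, 160, 53, 248, 315]
t=1: [172, 184, 156, 130, 168, 180, 182, 195, 100, 134, 166, 184, 155, 104, 135, 197, 148, 160, 142, 183]
t=2: [184, 176, 168, 141, 164, 174, 190, 169, 131, 146, 176, 175, 163, 127, 147, 182, 175, 158, 147, 173]
t=3: [183, 184, 168, 153, 167, 179, 184, 170, 145, 156, 177, 181, 164, 144, 157, 184, 179, 166, 153, 169]
t=4: [185, 186, 173, 161, 171, 182, 186, 172, 157, 165, 181, 183, 170, 156, 165, 185, 184, 171, 161, 171]
t=5: [188, 189, 178, 169, 176, 186, 188, 177, 166, 172, 185, 187, 175, 165, 172, 187, 188, 177, 168, 176]
t=6: [191, 192, 183, 176, 182, 190, 191, 182, 174, 179, 189, 191, 181, 173, 179, 191, 192, 183, 175, 181]
t=7: [195, 196, 189, 183, 187, 194, 195, 188, 182, 186, 194, 195, 187, 181, 186, 195, 196, 188, 183, 187]
t=8: [199, 200, 194, 190, 193, 199, 199, 194, 189, 192, 199, 199, 193, 189, 192, 199, 200, 194, 190, 193]
t=9: [204, 205, 200, 197, 199, 203, 204, 199, 196, 198, 203, 204, 199, 196, 198, 204, 205, 200, 197, 199]
t=10: [210, 210, 206, 203, 205, 209, 210, 205, 203, 204, 209, 210, 205, 203, 204, 210, 210, 206, 203, 205]
t=11: [216, 216, 213, 210, 212, 215, 216, 212, 210, 211, 215, 216, 212, 210, 211, 216, 216, 213, 210, 212]
t=12: [222, 222, 219, 217, 219, 221, 222, 219, 217, 218, 221, 222, 219, 217, 218, 222, 222, 219, 217, 219]
t=13: [228, 228, 226, 224, 226, 227, 228, 226, 224, 225, 227, 228, 226, 224, 225, 228, 228, 226, 224, 226]
t=14: [235, 235, 233, 231, 233, 234, 235, 233, 231, 232, 234, 235, 233, 231, 232, 235, 235, 233, 231, 233]
t=15: [242, 242, 241, 239, 240, 242, 242, 241, 239, 240, 242, 242, 241, 239, 240, 242, 242, 241, 239, 240]
t=16: [249, 249, 248, 247, 248, 249, 249, 248, 247, 248, 249, 249, 248, 247, 248, 249, 249, 248, 247, 248]
t=17: [256, 256, 256, 255, 256, 256, 256, 256, 255, 256, 256, 256, 256, 255, 256, 256, 256, 256, 255, 256]
t=18: [265, 265, 264, 263, 264, 265, 265, 264, 263, 264, 265, 265, 264, 263, 264, 265, 265, 264, 263, 264]
t=19: [255, 255, 256, 256, 256, 255, 255, 256, 256, 256, 255, 255, 256, 256, 256, 255, 255, 256, 256, 256]
t=20: [263, 263, 264, 265, 264, 263, 263, 264, 265, 264, 263, 263, 264, 265, 264, 263, 263, 264, 265, 264]
t=21: [256, 256, 256, 255, 256, 256, 256, 256, 255, 256, 256, 256, 256, 255, 256, 256, 256, 256, 255, 256]

Answer: u_1(1812) = 263
Key observation: The state at step 17, [256, 256, 256, 255, 256, 256, 256, 256, 255, 256, 256, 256, 256, 255, 256, 256, 256, 256, 255, 256], reappears at step 21: the system is in a cycle of period 4 from step 17 on.  Therefore the state at step 1812 equals the state at step 17 + ((1812 - 17) mod 4) = 20, which is [263, 263, 264, 265, 264, 263, 263, 264, 265, 264, 263, 263, 264, 265, 264, 263, 263, 264, 265, 264].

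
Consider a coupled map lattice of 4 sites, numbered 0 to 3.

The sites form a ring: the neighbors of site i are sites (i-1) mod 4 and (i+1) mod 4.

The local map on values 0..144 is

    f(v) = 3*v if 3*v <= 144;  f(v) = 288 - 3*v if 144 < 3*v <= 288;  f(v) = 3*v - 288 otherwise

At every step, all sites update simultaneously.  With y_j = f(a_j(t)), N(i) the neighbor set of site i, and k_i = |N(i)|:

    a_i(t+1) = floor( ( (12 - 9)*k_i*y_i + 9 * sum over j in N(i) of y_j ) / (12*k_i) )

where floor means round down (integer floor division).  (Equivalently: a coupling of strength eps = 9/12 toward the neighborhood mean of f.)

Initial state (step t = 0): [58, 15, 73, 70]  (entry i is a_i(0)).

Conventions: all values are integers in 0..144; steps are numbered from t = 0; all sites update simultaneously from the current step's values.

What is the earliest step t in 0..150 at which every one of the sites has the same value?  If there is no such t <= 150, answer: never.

Answer: 29
Key observation: Synchronization is absorbing here: once all sites are equal they stay equal, and step 29 is the first all-equal step.

Derivation:
t=0: [58, 15, 73, 70]  (not all equal)
t=1: [74, 79, 63, 88]  (not all equal)
t=2: [44, 74, 52, 67]  (not all equal)
t=3: [90, 115, 90, 120]  (not all equal)
t=4: [52, 27, 52, 31]  (not all equal)
t=5: [98, 119, 98, 122]  (not all equal)
t=6: [56, 21, 56, 24]  (not all equal)
t=7: [80, 105, 80, 108]  (not all equal)
t=8: [35, 42, 35, 45]  (not all equal)
t=9: [124, 110, 124, 112]  (not all equal)
t=10: [54, 73, 54, 75]  (not all equal)
t=11: [81, 111, 81, 110]  (not all equal)
t=12: [43, 45, 43, 44]  (not all equal)
t=13: [132, 130, 132, 129]  (not all equal)
t=14: [102, 106, 102, 105]  (not all equal)
t=15: [25, 21, 25, 20]  (not all equal)
t=16: [64, 72, 64, 71]  (not all equal)
t=17: [79, 90, 79, 90]  (not all equal)
t=18: [26, 42, 26, 42]  (not all equal)
t=19: [114, 90, 114, 90]  (not all equal)
t=20: [27, 45, 27, 45]  (not all equal)
t=21: [121, 94, 121, 94]  (not all equal)
t=22: [23, 57, 23, 57]  (not all equal)
t=23: [105, 81, 105, 81]  (not all equal)
t=24: [40, 31, 40, 31]  (not all equal)
t=25: [99, 113, 99, 113]  (not all equal)
t=26: [40, 19, 40, 19]  (not all equal)
t=27: [72, 104, 72, 104]  (not all equal)
t=28: [36, 60, 36, 60]  (not all equal)
t=29: [108, 108, 108, 108]  (all equal)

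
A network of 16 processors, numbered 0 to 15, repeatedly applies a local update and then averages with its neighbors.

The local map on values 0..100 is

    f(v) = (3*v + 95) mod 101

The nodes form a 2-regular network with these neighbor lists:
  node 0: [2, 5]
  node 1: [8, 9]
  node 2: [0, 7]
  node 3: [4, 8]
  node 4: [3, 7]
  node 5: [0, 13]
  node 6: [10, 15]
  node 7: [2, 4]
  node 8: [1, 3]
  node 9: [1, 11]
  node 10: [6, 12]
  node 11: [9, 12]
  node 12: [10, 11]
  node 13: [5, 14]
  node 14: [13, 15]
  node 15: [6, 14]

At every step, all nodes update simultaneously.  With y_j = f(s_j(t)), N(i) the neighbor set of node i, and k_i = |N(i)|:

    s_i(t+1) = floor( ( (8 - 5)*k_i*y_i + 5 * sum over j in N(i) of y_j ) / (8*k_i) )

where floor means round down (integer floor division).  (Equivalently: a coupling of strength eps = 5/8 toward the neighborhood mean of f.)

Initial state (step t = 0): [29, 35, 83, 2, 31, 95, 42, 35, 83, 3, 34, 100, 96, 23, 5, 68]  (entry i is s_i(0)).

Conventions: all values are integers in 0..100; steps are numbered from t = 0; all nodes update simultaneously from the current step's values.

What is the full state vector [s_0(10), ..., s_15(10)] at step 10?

Answer: [44, 37, 41, 44, 55, 54, 46, 32, 56, 37, 45, 34, 41, 55, 54, 58]

Derivation:
t=0: [29, 35, 83, 2, 31, 95, 42, 35, 83, 3, 34, 100, 96, 23, 5, 68]
t=1: [67, 50, 71, 40, 63, 73, 67, 77, 46, 60, 66, 60, 88, 50, 53, 45]
t=2: [40, 48, 38, 40, 42, 46, 72, 35, 29, 63, 81, 67, 72, 35, 41, 56]
t=3: [16, 64, 37, 36, 42, 46, 33, 45, 46, 71, 18, 63, 43, 51, 56, 30]
t=4: [26, 43, 23, 16, 16, 39, 76, 17, 38, 54, 53, 39, 48, 46, 63, 79]
t=5: [49, 27, 60, 31, 42, 35, 32, 49, 22, 30, 37, 32, 33, 40, 49, 42]
t=6: [68, 73, 52, 57, 46, 53, 40, 43, 73, 83, 58, 89, 64, 48, 25, 47]
t=7: [67, 20, 55, 37, 38, 61, 36, 33, 27, 37, 55, 61, 71, 51, 48, 38]
t=8: [77, 44, 80, 27, 32, 72, 20, 55, 46, 42, 23, 31, 43, 52, 30, 14]
t=9: [21, 25, 37, 65, 75, 25, 51, 59, 42, 42, 47, 45, 55, 47, 58, 56]
t=10: [44, 37, 41, 44, 55, 54, 46, 32, 56, 37, 45, 34, 41, 55, 54, 58]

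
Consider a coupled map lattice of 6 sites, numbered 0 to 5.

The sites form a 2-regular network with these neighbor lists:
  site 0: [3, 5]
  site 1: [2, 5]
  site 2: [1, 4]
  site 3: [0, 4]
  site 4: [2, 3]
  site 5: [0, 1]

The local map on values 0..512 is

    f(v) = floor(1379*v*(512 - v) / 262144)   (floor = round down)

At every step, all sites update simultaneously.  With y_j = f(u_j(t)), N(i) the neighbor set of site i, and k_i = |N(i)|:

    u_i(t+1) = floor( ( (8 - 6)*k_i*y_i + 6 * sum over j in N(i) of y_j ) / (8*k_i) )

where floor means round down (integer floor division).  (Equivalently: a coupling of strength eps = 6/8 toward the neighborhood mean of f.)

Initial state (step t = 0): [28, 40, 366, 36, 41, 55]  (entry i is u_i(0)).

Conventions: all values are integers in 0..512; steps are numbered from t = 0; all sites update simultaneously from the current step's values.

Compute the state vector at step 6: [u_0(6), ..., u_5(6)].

Simulating step by step:
t=0: [28, 40, 366, 36, 41, 55]
t=1: [101, 179, 145, 87, 164, 96]
t=2: [206, 261, 299, 242, 252, 251]
t=3: [340, 340, 341, 338, 340, 339]
t=4: [308, 307, 306, 307, 307, 307]
t=5: [330, 331, 331, 330, 331, 330]
t=6: [315, 315, 315, 315, 315, 315]

Answer: [315, 315, 315, 315, 315, 315]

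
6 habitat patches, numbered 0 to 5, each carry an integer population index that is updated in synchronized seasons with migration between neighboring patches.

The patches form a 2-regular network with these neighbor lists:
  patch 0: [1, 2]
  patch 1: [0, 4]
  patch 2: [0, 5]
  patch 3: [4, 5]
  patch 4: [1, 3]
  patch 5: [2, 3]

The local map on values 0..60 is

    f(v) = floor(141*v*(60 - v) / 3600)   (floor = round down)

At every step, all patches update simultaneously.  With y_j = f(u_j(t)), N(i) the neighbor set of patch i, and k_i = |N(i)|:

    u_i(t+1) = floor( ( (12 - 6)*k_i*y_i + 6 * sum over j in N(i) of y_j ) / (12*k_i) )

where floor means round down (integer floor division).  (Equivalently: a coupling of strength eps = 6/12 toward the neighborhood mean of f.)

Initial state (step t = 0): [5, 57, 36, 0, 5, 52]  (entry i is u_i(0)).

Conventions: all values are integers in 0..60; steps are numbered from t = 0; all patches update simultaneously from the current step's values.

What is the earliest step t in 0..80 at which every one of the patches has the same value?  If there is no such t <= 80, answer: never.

Simulating step by step:
t=0: [5, 57, 36, 0, 5, 52]  (not all equal)
t=1: [14, 8, 23, 6, 6, 16]  (not all equal)
t=2: [24, 17, 29, 15, 13, 24]  (not all equal)
t=3: [32, 28, 34, 27, 25, 31]  (not all equal)
t=4: [34, 34, 34, 34, 34, 34]  (all equal)

Answer: 4
Key observation: Synchronization is absorbing here: once all patches are equal they stay equal, and step 4 is the first all-equal step.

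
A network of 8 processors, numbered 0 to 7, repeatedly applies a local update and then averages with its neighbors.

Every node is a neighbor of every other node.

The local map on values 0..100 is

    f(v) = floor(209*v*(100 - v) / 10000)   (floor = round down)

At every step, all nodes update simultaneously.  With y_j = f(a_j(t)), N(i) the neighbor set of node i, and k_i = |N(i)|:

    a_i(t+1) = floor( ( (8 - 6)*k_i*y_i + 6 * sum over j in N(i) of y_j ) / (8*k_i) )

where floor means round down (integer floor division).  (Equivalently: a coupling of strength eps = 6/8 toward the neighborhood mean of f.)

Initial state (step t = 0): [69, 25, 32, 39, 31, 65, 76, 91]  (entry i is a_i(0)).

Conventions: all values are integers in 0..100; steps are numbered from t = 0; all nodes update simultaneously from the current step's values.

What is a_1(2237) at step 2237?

Answer: a_1(2237) = 52
Key observation: The state at step 3, [52, 52, 52, 52, 52, 52, 52, 52], reappears at step 4: the system is in a cycle of period 1 from step 3 on.  Therefore the state at step 2237 equals the state at step 3 + ((2237 - 3) mod 1) = 3, which is [52, 52, 52, 52, 52, 52, 52, 52].

Derivation:
t=0: [69, 25, 32, 39, 31, 65, 76, 91]
t=1: [40, 40, 41, 41, 40, 41, 40, 37]
t=2: [49, 49, 49, 49, 49, 49, 49, 49]
t=3: [52, 52, 52, 52, 52, 52, 52, 52]
t=4: [52, 52, 52, 52, 52, 52, 52, 52]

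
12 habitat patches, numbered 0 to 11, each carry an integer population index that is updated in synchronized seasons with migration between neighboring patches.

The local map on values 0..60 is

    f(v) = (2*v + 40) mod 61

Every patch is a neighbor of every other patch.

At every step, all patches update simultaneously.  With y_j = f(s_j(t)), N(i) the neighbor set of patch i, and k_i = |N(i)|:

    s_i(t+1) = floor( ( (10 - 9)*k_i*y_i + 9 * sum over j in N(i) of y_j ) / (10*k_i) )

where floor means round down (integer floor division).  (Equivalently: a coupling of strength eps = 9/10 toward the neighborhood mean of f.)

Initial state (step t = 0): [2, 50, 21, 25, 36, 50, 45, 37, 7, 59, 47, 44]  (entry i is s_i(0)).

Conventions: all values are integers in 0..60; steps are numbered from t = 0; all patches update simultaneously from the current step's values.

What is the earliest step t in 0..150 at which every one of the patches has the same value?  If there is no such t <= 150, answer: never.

Simulating step by step:
t=0: [2, 50, 21, 25, 36, 50, 45, 37, 7, 59, 47, 44]  (not all equal)
t=1: [29, 28, 29, 29, 29, 28, 28, 29, 29, 29, 28, 28]  (not all equal)
t=2: [36, 36, 36, 36, 36, 36, 36, 36, 36, 36, 36, 36]  (all equal)

Answer: 2
Key observation: Synchronization is absorbing here: once all patches are equal they stay equal, and step 2 is the first all-equal step.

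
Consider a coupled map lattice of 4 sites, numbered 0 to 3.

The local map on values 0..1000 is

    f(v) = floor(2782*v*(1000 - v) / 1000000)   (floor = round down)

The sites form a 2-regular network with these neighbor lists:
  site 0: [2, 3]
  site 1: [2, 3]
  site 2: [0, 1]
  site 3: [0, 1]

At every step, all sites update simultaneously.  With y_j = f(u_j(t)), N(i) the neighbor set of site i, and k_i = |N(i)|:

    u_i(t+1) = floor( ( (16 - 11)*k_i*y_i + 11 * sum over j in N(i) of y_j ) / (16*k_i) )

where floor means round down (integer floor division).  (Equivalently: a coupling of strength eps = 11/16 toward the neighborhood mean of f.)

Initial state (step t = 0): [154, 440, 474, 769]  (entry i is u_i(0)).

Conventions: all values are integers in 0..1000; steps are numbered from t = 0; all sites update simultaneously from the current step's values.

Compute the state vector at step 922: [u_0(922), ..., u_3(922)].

Answer: [640, 640, 640, 640]
Key observation: The state at step 19, [640, 640, 640, 640], reappears at step 20: the system is in a cycle of period 1 from step 19 on.  Therefore the state at step 922 equals the state at step 19 + ((922 - 19) mod 1) = 19, which is [640, 640, 640, 640].

Derivation:
t=0: [154, 440, 474, 769]
t=1: [521, 622, 576, 514]
t=2: [688, 676, 675, 680]
t=3: [604, 607, 605, 603]
t=4: [664, 664, 664, 664]
t=5: [620, 620, 620, 620]
t=6: [655, 655, 655, 655]
t=7: [628, 628, 628, 628]
t=8: [649, 649, 649, 649]
t=9: [633, 633, 633, 633]
t=10: [646, 646, 646, 646]
t=11: [636, 636, 636, 636]
t=12: [644, 644, 644, 644]
t=13: [637, 637, 637, 637]
t=14: [643, 643, 643, 643]
t=15: [638, 638, 638, 638]
t=16: [642, 642, 642, 642]
t=17: [639, 639, 639, 639]
t=18: [641, 641, 641, 641]
t=19: [640, 640, 640, 640]
t=20: [640, 640, 640, 640]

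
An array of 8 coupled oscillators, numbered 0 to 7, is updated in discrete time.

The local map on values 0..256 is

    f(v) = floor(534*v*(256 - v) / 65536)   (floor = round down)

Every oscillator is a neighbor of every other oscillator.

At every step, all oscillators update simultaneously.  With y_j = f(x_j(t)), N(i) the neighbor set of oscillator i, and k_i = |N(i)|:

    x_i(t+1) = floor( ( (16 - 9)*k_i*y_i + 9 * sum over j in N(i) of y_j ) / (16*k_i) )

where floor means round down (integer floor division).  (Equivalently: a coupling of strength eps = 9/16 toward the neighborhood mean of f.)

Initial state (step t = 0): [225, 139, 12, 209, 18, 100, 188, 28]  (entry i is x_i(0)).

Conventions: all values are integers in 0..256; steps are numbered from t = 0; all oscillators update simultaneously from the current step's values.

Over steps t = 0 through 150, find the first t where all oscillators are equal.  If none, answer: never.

Answer: 4
Key observation: Synchronization is absorbing here: once all oscillators are equal they stay equal, and step 4 is the first all-equal step.

Derivation:
t=0: [225, 139, 12, 209, 18, 100, 188, 28]  (not all equal)
t=1: [68, 96, 57, 77, 61, 94, 86, 67]  (not all equal)
t=2: [107, 114, 103, 110, 104, 114, 112, 107]  (not all equal)
t=3: [129, 130, 129, 129, 129, 130, 130, 129]  (not all equal)
t=4: [133, 133, 133, 133, 133, 133, 133, 133]  (all equal)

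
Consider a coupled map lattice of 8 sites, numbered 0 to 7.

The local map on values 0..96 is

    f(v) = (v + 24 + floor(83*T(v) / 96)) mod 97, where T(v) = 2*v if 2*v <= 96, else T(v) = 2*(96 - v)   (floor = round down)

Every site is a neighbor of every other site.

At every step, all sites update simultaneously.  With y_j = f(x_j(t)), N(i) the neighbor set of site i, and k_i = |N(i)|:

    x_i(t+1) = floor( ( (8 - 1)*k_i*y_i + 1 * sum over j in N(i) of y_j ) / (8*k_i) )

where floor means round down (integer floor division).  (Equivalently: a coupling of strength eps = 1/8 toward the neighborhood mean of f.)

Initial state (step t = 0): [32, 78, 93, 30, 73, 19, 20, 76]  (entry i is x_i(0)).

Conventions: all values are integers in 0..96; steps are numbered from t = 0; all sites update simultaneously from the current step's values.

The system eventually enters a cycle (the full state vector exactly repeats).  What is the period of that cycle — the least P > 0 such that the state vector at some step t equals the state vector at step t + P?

Simulating step by step:
t=0: [32, 78, 93, 30, 73, 19, 20, 76]
t=1: [17, 36, 27, 12, 39, 69, 72, 37]
t=2: [65, 26, 5, 53, 33, 41, 39, 28]
t=3: [44, 86, 37, 52, 20, 38, 34, 8]
t=4: [46, 31, 29, 53, 72, 31, 22, 44]
t=5: [50, 14, 10, 51, 39, 14, 77, 45]
t=6: [55, 60, 50, 54, 35, 60, 38, 49]
t=7: [51, 48, 54, 52, 25, 48, 32, 55]
t=8: [54, 57, 53, 54, 86, 57, 19, 52]
t=9: [52, 51, 53, 52, 33, 51, 71, 54]
t=10: [54, 54, 53, 54, 21, 54, 42, 52]
t=11: [53, 53, 54, 53, 77, 53, 43, 55]
t=12: [53, 53, 52, 53, 38, 53, 44, 51]
t=13: [53, 53, 54, 53, 32, 53, 47, 54]
t=14: [53, 53, 52, 53, 18, 53, 54, 52]
t=15: [54, 54, 55, 54, 70, 54, 53, 55]
t=16: [52, 52, 51, 52, 42, 52, 53, 51]
t=17: [54, 54, 54, 54, 42, 54, 53, 54]
t=18: [52, 52, 52, 52, 42, 52, 53, 52]
t=19: [54, 54, 54, 54, 42, 54, 53, 54]

Answer: 2
Key observation: The state at step 17, [54, 54, 54, 54, 42, 54, 53, 54], reappears at step 19 — and no state repeats earlier — so the cycle the system enters has period 2.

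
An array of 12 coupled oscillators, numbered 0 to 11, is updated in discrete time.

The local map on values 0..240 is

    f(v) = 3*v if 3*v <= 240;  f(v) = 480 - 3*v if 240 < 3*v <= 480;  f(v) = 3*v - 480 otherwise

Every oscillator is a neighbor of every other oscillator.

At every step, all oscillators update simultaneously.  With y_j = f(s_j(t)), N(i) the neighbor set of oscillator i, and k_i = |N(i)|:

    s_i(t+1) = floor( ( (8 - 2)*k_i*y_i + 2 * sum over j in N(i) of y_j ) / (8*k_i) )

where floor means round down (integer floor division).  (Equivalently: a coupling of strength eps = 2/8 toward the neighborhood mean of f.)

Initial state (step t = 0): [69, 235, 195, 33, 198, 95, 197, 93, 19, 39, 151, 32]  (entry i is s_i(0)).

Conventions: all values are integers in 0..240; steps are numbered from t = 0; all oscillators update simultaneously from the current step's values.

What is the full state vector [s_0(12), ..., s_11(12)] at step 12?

Answer: [147, 86, 175, 36, 36, 33, 51, 51, 90, 119, 114, 167]

Derivation:
t=0: [69, 235, 195, 33, 198, 95, 197, 93, 19, 39, 151, 32]
t=1: [185, 198, 111, 107, 118, 177, 116, 181, 76, 120, 54, 105]
t=2: [89, 117, 141, 150, 126, 72, 131, 80, 200, 122, 152, 155]
t=3: [185, 124, 72, 52, 104, 187, 93, 205, 117, 113, 48, 41]
t=4: [92, 116, 195, 151, 160, 97, 184, 136, 131, 140, 142, 127]
t=5: [173, 121, 101, 44, 25, 162, 77, 77, 88, 68, 64, 97]
t=6: [69, 126, 169, 137, 95, 45, 209, 209, 198, 189, 180, 178]
t=7: [181, 104, 50, 80, 172, 128, 137, 137, 113, 93, 74, 69]
t=8: [83, 159, 146, 212, 63, 107, 87, 87, 140, 183, 199, 188]
t=9: [203, 37, 65, 148, 172, 150, 194, 194, 78, 85, 120, 96]
t=10: [128, 115, 176, 60, 60, 56, 108, 108, 204, 198, 121, 174]
t=11: [104, 132, 69, 165, 165, 156, 148, 148, 130, 117, 119, 65]
t=12: [147, 86, 175, 36, 36, 33, 51, 51, 90, 119, 114, 167]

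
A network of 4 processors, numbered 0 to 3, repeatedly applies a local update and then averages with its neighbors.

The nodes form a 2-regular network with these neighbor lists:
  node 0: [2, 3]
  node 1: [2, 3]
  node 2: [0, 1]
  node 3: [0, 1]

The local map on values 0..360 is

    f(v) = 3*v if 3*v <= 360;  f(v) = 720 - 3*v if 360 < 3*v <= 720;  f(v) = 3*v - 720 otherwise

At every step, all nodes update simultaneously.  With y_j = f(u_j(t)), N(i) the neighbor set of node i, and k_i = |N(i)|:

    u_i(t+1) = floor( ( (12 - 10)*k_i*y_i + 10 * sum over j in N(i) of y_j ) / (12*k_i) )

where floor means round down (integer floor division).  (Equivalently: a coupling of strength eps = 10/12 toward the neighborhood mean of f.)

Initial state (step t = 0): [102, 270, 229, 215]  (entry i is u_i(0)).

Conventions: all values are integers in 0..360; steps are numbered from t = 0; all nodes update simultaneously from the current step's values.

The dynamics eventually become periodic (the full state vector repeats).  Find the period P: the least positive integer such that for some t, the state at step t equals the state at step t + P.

Answer: 4
Key observation: The state at step 11, [108, 108, 108, 108], reappears at step 15 — and no state repeats earlier — so the cycle the system enters has period 4.

Derivation:
t=0: [102, 270, 229, 215]
t=1: [96, 60, 170, 177]
t=2: [214, 196, 230, 226]
t=3: [43, 52, 92, 94]
t=4: [254, 258, 164, 165]
t=5: [195, 197, 78, 77]
t=6: [216, 215, 149, 148]
t=7: [240, 241, 106, 107]
t=8: [266, 266, 54, 54]
t=9: [148, 148, 92, 92]
t=10: [276, 276, 276, 276]
t=11: [108, 108, 108, 108]
t=12: [324, 324, 324, 324]
t=13: [252, 252, 252, 252]
t=14: [36, 36, 36, 36]
t=15: [108, 108, 108, 108]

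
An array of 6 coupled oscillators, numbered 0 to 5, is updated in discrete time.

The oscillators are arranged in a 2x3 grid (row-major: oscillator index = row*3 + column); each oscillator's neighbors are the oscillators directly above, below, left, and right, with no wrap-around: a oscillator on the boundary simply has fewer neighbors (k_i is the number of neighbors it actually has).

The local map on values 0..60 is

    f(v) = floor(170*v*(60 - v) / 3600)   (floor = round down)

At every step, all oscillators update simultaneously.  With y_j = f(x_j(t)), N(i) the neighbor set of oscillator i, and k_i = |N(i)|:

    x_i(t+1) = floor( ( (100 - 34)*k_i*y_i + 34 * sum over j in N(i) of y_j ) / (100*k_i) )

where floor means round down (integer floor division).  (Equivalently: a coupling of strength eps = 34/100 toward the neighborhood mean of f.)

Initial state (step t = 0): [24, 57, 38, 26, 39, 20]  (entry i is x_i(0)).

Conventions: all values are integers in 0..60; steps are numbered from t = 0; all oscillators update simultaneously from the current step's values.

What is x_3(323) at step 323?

Answer: x_3(323) = 38
Key observation: The state at step 5, [38, 38, 38, 38, 38, 38], reappears at step 7: the system is in a cycle of period 2 from step 5 on.  Therefore the state at step 323 equals the state at step 5 + ((323 - 5) mod 2) = 5, which is [38, 38, 38, 38, 38, 38].

Derivation:
t=0: [24, 57, 38, 26, 39, 20]
t=1: [34, 18, 33, 40, 34, 37]
t=2: [39, 37, 40, 38, 39, 40]
t=3: [38, 39, 37, 38, 38, 37]
t=4: [38, 38, 39, 39, 39, 39]
t=5: [38, 38, 38, 38, 38, 38]
t=6: [39, 39, 39, 39, 39, 39]
t=7: [38, 38, 38, 38, 38, 38]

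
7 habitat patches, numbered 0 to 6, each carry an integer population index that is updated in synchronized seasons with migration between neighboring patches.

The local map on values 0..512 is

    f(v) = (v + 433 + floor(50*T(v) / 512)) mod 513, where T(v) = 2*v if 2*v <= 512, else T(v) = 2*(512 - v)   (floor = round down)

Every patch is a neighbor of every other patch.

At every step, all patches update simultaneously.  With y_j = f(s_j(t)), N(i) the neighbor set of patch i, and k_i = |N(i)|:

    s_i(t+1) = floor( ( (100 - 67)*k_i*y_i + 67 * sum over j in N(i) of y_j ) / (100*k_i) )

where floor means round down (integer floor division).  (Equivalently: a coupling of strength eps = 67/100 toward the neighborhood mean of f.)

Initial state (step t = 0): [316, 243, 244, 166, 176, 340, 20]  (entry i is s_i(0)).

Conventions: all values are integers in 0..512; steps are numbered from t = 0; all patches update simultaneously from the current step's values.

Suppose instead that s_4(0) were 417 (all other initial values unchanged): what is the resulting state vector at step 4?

Answer: [162, 162, 162, 162, 162, 162, 163]
Key observation: This trace re-runs the system from the modified initial state.

Derivation:
t=0: [316, 243, 244, 166, 417, 340, 20]
t=1: [273, 259, 260, 239, 291, 278, 313]
t=2: [238, 236, 236, 231, 241, 239, 245]
t=3: [204, 203, 203, 202, 204, 204, 205]
t=4: [162, 162, 162, 162, 162, 162, 163]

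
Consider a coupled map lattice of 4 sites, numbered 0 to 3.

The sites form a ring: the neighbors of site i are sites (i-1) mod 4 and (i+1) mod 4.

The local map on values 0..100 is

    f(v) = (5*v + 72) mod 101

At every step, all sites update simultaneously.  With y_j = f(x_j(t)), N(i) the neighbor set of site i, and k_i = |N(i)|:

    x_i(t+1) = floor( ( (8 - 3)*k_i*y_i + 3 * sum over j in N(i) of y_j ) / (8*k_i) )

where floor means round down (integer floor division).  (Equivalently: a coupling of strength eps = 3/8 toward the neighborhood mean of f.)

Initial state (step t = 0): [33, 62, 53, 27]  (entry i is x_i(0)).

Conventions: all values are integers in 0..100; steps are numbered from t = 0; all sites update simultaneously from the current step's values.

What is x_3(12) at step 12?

Answer: x_3(12) = 84

Derivation:
t=0: [33, 62, 53, 27]
t=1: [37, 62, 37, 16]
t=2: [58, 70, 58, 52]
t=3: [45, 33, 45, 40]
t=4: [79, 57, 79, 79]
t=5: [61, 57, 61, 63]
t=6: [72, 61, 72, 80]
t=7: [44, 56, 44, 53]
t=8: [71, 64, 71, 55]
t=9: [39, 64, 39, 36]
t=10: [66, 80, 66, 55]
t=11: [82, 79, 82, 64]
t=12: [77, 68, 77, 84]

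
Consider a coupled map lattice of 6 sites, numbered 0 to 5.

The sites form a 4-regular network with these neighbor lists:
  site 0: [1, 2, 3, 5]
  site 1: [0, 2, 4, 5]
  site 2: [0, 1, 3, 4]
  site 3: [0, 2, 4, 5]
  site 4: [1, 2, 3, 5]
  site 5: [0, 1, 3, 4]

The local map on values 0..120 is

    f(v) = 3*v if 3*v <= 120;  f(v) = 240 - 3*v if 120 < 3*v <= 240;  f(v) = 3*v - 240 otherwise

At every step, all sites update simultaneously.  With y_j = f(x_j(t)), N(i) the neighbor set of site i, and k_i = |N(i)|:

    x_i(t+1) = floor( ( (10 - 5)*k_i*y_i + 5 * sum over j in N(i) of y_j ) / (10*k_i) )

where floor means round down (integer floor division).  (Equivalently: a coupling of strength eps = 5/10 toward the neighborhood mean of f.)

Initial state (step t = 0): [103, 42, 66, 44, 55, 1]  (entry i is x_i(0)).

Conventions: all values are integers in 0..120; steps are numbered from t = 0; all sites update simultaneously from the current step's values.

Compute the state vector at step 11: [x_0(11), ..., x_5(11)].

Simulating step by step:
t=0: [103, 42, 66, 44, 55, 1]
t=1: [67, 80, 66, 77, 70, 47]
t=2: [38, 26, 30, 30, 33, 59]
t=3: [97, 84, 92, 90, 89, 79]
t=4: [35, 20, 33, 29, 23, 16]
t=5: [89, 70, 89, 83, 71, 64]
t=6: [27, 31, 25, 20, 27, 35]
t=7: [82, 89, 76, 72, 82, 91]
t=8: [15, 20, 13, 19, 15, 24]
t=9: [51, 55, 45, 53, 51, 61]
t=10: [83, 79, 93, 82, 83, 69]
t=11: [14, 12, 22, 14, 14, 19]

Answer: [14, 12, 22, 14, 14, 19]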